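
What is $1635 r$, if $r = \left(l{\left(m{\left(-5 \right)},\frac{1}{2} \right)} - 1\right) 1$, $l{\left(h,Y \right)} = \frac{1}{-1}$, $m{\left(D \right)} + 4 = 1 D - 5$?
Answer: $-3270$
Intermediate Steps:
$m{\left(D \right)} = -9 + D$ ($m{\left(D \right)} = -4 + \left(1 D - 5\right) = -4 + \left(D - 5\right) = -4 + \left(-5 + D\right) = -9 + D$)
$l{\left(h,Y \right)} = -1$
$r = -2$ ($r = \left(-1 - 1\right) 1 = \left(-2\right) 1 = -2$)
$1635 r = 1635 \left(-2\right) = -3270$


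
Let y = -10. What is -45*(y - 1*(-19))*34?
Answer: -13770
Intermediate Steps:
-45*(y - 1*(-19))*34 = -45*(-10 - 1*(-19))*34 = -45*(-10 + 19)*34 = -45*9*34 = -405*34 = -13770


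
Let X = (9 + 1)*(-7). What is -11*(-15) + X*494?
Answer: -34415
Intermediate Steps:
X = -70 (X = 10*(-7) = -70)
-11*(-15) + X*494 = -11*(-15) - 70*494 = 165 - 34580 = -34415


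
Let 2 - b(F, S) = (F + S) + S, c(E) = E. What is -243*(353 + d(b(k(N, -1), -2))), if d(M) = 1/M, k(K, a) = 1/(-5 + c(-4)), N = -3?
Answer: -4720032/55 ≈ -85819.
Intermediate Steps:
k(K, a) = -1/9 (k(K, a) = 1/(-5 - 4) = 1/(-9) = -1/9)
b(F, S) = 2 - F - 2*S (b(F, S) = 2 - ((F + S) + S) = 2 - (F + 2*S) = 2 + (-F - 2*S) = 2 - F - 2*S)
-243*(353 + d(b(k(N, -1), -2))) = -243*(353 + 1/(2 - 1*(-1/9) - 2*(-2))) = -243*(353 + 1/(2 + 1/9 + 4)) = -243*(353 + 1/(55/9)) = -243*(353 + 9/55) = -243*19424/55 = -4720032/55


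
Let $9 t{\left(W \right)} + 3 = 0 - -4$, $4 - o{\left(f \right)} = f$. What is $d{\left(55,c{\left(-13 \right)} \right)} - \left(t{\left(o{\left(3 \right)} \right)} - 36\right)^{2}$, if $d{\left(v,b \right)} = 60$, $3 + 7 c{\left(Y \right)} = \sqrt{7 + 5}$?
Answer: $- \frac{99469}{81} \approx -1228.0$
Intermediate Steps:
$o{\left(f \right)} = 4 - f$
$t{\left(W \right)} = \frac{1}{9}$ ($t{\left(W \right)} = - \frac{1}{3} + \frac{0 - -4}{9} = - \frac{1}{3} + \frac{0 + 4}{9} = - \frac{1}{3} + \frac{1}{9} \cdot 4 = - \frac{1}{3} + \frac{4}{9} = \frac{1}{9}$)
$c{\left(Y \right)} = - \frac{3}{7} + \frac{2 \sqrt{3}}{7}$ ($c{\left(Y \right)} = - \frac{3}{7} + \frac{\sqrt{7 + 5}}{7} = - \frac{3}{7} + \frac{\sqrt{12}}{7} = - \frac{3}{7} + \frac{2 \sqrt{3}}{7}$)
$d{\left(55,c{\left(-13 \right)} \right)} - \left(t{\left(o{\left(3 \right)} \right)} - 36\right)^{2} = 60 - \left(\frac{1}{9} - 36\right)^{2} = 60 - \left(- \frac{323}{9}\right)^{2} = 60 - \frac{104329}{81} = - \frac{99469}{81}$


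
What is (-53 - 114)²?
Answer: 27889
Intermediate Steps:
(-53 - 114)² = (-167)² = 27889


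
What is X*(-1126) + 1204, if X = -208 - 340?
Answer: 618252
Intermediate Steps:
X = -548
X*(-1126) + 1204 = -548*(-1126) + 1204 = 617048 + 1204 = 618252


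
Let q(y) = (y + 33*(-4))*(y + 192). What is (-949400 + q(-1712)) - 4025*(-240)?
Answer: 2819480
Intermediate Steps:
q(y) = (-132 + y)*(192 + y) (q(y) = (y - 132)*(192 + y) = (-132 + y)*(192 + y))
(-949400 + q(-1712)) - 4025*(-240) = (-949400 + (-25344 + (-1712)² + 60*(-1712))) - 4025*(-240) = (-949400 + (-25344 + 2930944 - 102720)) + 966000 = (-949400 + 2802880) + 966000 = 1853480 + 966000 = 2819480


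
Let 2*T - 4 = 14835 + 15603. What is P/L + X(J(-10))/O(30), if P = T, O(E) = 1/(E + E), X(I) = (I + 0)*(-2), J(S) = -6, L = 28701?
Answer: 20679941/28701 ≈ 720.53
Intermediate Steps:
X(I) = -2*I (X(I) = I*(-2) = -2*I)
O(E) = 1/(2*E)
T = 15221 (T = 2 + (14835 + 15603)/2 = 2 + (½)*30438 = 2 + 15219 = 15221)
P = 15221
P/L + X(J(-10))/O(30) = 15221/28701 + (-2*(-6))/(((½)/30)) = 15221*(1/28701) + 12/(((½)*(1/30))) = 15221/28701 + 12/(1/60) = 15221/28701 + 12*60 = 15221/28701 + 720 = 20679941/28701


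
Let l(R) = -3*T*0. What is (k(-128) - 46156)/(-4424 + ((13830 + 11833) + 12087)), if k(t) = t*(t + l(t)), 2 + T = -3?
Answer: -14886/16663 ≈ -0.89336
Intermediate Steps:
T = -5 (T = -2 - 3 = -5)
l(R) = 0 (l(R) = -3*(-5)*0 = 15*0 = 0)
k(t) = t**2 (k(t) = t*(t + 0) = t*t = t**2)
(k(-128) - 46156)/(-4424 + ((13830 + 11833) + 12087)) = ((-128)**2 - 46156)/(-4424 + ((13830 + 11833) + 12087)) = (16384 - 46156)/(-4424 + (25663 + 12087)) = -29772/(-4424 + 37750) = -29772/33326 = -29772*1/33326 = -14886/16663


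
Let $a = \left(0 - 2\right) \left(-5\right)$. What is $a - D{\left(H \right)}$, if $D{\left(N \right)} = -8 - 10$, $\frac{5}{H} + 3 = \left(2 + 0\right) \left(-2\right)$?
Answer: $28$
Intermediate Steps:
$H = - \frac{5}{7}$ ($H = \frac{5}{-3 + \left(2 + 0\right) \left(-2\right)} = \frac{5}{-3 + 2 \left(-2\right)} = \frac{5}{-3 - 4} = \frac{5}{-7} = 5 \left(- \frac{1}{7}\right) = - \frac{5}{7} \approx -0.71429$)
$D{\left(N \right)} = -18$ ($D{\left(N \right)} = -8 - 10 = -18$)
$a = 10$ ($a = \left(-2\right) \left(-5\right) = 10$)
$a - D{\left(H \right)} = 10 - -18 = 10 + 18 = 28$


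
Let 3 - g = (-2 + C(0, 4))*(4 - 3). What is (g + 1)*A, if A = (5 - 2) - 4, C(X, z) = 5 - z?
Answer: -5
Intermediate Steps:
A = -1 (A = 3 - 4 = -1)
g = 4 (g = 3 - (-2 + (5 - 1*4))*(4 - 3) = 3 - (-2 + (5 - 4)) = 3 - (-2 + 1) = 3 - (-1) = 3 - 1*(-1) = 3 + 1 = 4)
(g + 1)*A = (4 + 1)*(-1) = 5*(-1) = -5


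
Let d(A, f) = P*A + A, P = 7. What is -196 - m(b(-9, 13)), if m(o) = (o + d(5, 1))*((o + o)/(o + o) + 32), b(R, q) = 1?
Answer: -1549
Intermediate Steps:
d(A, f) = 8*A (d(A, f) = 7*A + A = 8*A)
m(o) = 1320 + 33*o (m(o) = (o + 8*5)*((o + o)/(o + o) + 32) = (o + 40)*((2*o)/((2*o)) + 32) = (40 + o)*((2*o)*(1/(2*o)) + 32) = (40 + o)*(1 + 32) = (40 + o)*33 = 1320 + 33*o)
-196 - m(b(-9, 13)) = -196 - (1320 + 33*1) = -196 - (1320 + 33) = -196 - 1*1353 = -196 - 1353 = -1549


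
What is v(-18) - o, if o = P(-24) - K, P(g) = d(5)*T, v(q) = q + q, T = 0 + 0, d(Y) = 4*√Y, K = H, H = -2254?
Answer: -2290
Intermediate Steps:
K = -2254
T = 0
v(q) = 2*q
P(g) = 0 (P(g) = (4*√5)*0 = 0)
o = 2254 (o = 0 - 1*(-2254) = 0 + 2254 = 2254)
v(-18) - o = 2*(-18) - 1*2254 = -36 - 2254 = -2290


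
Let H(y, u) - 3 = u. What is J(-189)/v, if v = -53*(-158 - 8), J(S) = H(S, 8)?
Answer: 11/8798 ≈ 0.0012503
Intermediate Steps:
H(y, u) = 3 + u
J(S) = 11 (J(S) = 3 + 8 = 11)
v = 8798 (v = -53*(-166) = 8798)
J(-189)/v = 11/8798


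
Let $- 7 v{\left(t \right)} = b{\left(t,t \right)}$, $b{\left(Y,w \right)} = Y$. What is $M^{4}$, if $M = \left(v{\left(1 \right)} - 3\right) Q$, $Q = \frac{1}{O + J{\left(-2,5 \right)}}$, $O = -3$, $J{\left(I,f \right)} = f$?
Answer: $\frac{14641}{2401} \approx 6.0979$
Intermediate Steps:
$v{\left(t \right)} = - \frac{t}{7}$
$Q = \frac{1}{2}$ ($Q = \frac{1}{-3 + 5} = \frac{1}{2} \approx 0.5$)
$M = - \frac{11}{7}$ ($M = \left(\left(- \frac{1}{7}\right) 1 - 3\right) \frac{1}{2} = \left(- \frac{1}{7} - 3\right) \frac{1}{2} = \left(- \frac{22}{7}\right) \frac{1}{2} = - \frac{11}{7} \approx -1.5714$)
$M^{4} = \left(- \frac{11}{7}\right)^{4} = \frac{14641}{2401}$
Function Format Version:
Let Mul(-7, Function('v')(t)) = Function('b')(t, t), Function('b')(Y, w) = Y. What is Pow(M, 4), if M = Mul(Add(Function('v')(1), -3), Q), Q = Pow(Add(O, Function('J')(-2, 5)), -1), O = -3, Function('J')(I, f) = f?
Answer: Rational(14641, 2401) ≈ 6.0979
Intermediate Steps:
Function('v')(t) = Mul(Rational(-1, 7), t)
Q = Rational(1, 2) (Q = Pow(Add(-3, 5), -1) = Pow(2, -1) = Rational(1, 2) ≈ 0.50000)
M = Rational(-11, 7) (M = Mul(Add(Mul(Rational(-1, 7), 1), -3), Rational(1, 2)) = Mul(Add(Rational(-1, 7), -3), Rational(1, 2)) = Mul(Rational(-22, 7), Rational(1, 2)) = Rational(-11, 7) ≈ -1.5714)
Pow(M, 4) = Pow(Rational(-11, 7), 4) = Rational(14641, 2401)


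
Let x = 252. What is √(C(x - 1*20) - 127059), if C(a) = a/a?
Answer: I*√127058 ≈ 356.45*I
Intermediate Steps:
C(a) = 1
√(C(x - 1*20) - 127059) = √(1 - 127059) = √(-127058) = I*√127058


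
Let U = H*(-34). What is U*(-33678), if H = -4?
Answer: -4580208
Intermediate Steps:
U = 136 (U = -4*(-34) = 136)
U*(-33678) = 136*(-33678) = -4580208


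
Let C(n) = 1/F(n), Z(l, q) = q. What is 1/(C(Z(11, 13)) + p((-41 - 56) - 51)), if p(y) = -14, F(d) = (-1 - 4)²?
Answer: -25/349 ≈ -0.071633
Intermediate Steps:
F(d) = 25 (F(d) = (-5)² = 25)
C(n) = 1/25
1/(C(Z(11, 13)) + p((-41 - 56) - 51)) = 1/(1/25 - 14) = 1/(-349/25) = -25/349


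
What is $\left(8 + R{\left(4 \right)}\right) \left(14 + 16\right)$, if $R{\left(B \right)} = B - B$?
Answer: $240$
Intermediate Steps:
$R{\left(B \right)} = 0$
$\left(8 + R{\left(4 \right)}\right) \left(14 + 16\right) = \left(8 + 0\right) \left(14 + 16\right) = 8 \cdot 30 = 240$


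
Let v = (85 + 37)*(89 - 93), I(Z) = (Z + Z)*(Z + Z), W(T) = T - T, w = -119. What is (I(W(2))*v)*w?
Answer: 0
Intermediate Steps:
W(T) = 0
I(Z) = 4*Z**2 (I(Z) = (2*Z)*(2*Z) = 4*Z**2)
v = -488 (v = 122*(-4) = -488)
(I(W(2))*v)*w = ((4*0**2)*(-488))*(-119) = ((4*0)*(-488))*(-119) = (0*(-488))*(-119) = 0*(-119) = 0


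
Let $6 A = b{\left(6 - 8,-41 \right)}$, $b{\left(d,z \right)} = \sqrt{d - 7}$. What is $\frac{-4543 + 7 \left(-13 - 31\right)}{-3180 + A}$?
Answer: $\frac{61704720}{40449601} + \frac{9702 i}{40449601} \approx 1.5255 + 0.00023985 i$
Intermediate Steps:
$b{\left(d,z \right)} = \sqrt{-7 + d}$
$A = \frac{i}{2}$ ($A = \frac{\sqrt{-7 + \left(6 - 8\right)}}{6} = \frac{\sqrt{-7 - 2}}{6} = \frac{\sqrt{-9}}{6} = \frac{3 i}{6} = \frac{i}{2} \approx 0.5 i$)
$\frac{-4543 + 7 \left(-13 - 31\right)}{-3180 + A} = \frac{-4543 + 7 \left(-13 - 31\right)}{-3180 + \frac{i}{2}} = \left(-4543 + 7 \left(-44\right)\right) \frac{4 \left(-3180 - \frac{i}{2}\right)}{40449601} = \left(-4543 - 308\right) \frac{4 \left(-3180 - \frac{i}{2}\right)}{40449601} = - 4851 \frac{4 \left(-3180 - \frac{i}{2}\right)}{40449601} = - \frac{19404 \left(-3180 - \frac{i}{2}\right)}{40449601}$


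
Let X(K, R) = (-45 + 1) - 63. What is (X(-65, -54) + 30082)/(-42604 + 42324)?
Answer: -5995/56 ≈ -107.05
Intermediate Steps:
X(K, R) = -107 (X(K, R) = -44 - 63 = -107)
(X(-65, -54) + 30082)/(-42604 + 42324) = (-107 + 30082)/(-42604 + 42324) = 29975/(-280) = 29975*(-1/280) = -5995/56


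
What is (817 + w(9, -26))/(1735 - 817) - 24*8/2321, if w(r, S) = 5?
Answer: 288601/355113 ≈ 0.81270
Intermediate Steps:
(817 + w(9, -26))/(1735 - 817) - 24*8/2321 = (817 + 5)/(1735 - 817) - 24*8/2321 = 822/918 - 192*1/2321 = 822*(1/918) - 192/2321 = 137/153 - 192/2321 = 288601/355113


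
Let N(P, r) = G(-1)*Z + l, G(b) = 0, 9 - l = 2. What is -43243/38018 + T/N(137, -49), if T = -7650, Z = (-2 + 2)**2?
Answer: -291140401/266126 ≈ -1094.0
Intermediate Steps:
l = 7 (l = 9 - 1*2 = 9 - 2 = 7)
Z = 0 (Z = 0**2 = 0)
N(P, r) = 7 (N(P, r) = 0*0 + 7 = 0 + 7 = 7)
-43243/38018 + T/N(137, -49) = -43243/38018 - 7650/7 = -291140401/266126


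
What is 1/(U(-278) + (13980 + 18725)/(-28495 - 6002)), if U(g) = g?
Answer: -34497/9622871 ≈ -0.0035849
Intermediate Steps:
1/(U(-278) + (13980 + 18725)/(-28495 - 6002)) = 1/(-278 + (13980 + 18725)/(-28495 - 6002)) = 1/(-278 + 32705/(-34497)) = 1/(-278 + 32705*(-1/34497)) = 1/(-278 - 32705/34497) = 1/(-9622871/34497) = -34497/9622871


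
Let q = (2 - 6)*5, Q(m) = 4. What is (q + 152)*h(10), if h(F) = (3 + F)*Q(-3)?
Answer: 6864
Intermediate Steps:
q = -20 (q = -4*5 = -20)
h(F) = 12 + 4*F (h(F) = (3 + F)*4 = 12 + 4*F)
(q + 152)*h(10) = (-20 + 152)*(12 + 4*10) = 132*(12 + 40) = 132*52 = 6864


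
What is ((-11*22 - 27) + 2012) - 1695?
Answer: 48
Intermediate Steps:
((-11*22 - 27) + 2012) - 1695 = ((-242 - 27) + 2012) - 1695 = (-269 + 2012) - 1695 = 1743 - 1695 = 48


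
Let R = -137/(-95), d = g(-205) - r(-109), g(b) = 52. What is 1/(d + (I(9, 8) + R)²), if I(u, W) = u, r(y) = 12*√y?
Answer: 3279152525/847678981624 + 244351875*I*√109/847678981624 ≈ 0.0038684 + 0.0030095*I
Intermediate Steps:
d = 52 - 12*I*√109 (d = 52 - 12*√(-109) = 52 - 12*I*√109 ≈ 52.0 - 125.28*I)
R = 137/95 (R = -137*(-1/95) = 137/95 ≈ 1.4421)
1/(d + (I(9, 8) + R)²) = 1/((52 - 12*I*√109) + (9 + 137/95)²) = 1/((52 - 12*I*√109) + (992/95)²) = 1/((52 - 12*I*√109) + 984064/9025) = 1/(1453364/9025 - 12*I*√109)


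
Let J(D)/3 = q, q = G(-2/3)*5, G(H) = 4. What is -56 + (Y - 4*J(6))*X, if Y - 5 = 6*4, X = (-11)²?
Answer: -25587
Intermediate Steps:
X = 121
Y = 29 (Y = 5 + 6*4 = 5 + 24 = 29)
q = 20 (q = 4*5 = 20)
J(D) = 60 (J(D) = 3*20 = 60)
-56 + (Y - 4*J(6))*X = -56 + (29 - 4*60)*121 = -56 + (29 - 240)*121 = -56 - 211*121 = -56 - 25531 = -25587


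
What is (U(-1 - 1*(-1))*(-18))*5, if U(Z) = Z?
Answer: 0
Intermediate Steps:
(U(-1 - 1*(-1))*(-18))*5 = ((-1 - 1*(-1))*(-18))*5 = ((-1 + 1)*(-18))*5 = (0*(-18))*5 = 0*5 = 0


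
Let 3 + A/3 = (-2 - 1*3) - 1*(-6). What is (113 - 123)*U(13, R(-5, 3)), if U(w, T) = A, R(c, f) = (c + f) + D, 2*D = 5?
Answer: 60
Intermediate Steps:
D = 5/2 (D = (½)*5 = 5/2 ≈ 2.5000)
A = -6 (A = -9 + 3*((-2 - 1*3) - 1*(-6)) = -9 + 3*((-2 - 3) + 6) = -9 + 3*(-5 + 6) = -9 + 3*1 = -9 + 3 = -6)
R(c, f) = 5/2 + c + f (R(c, f) = (c + f) + 5/2 = 5/2 + c + f)
U(w, T) = -6
(113 - 123)*U(13, R(-5, 3)) = (113 - 123)*(-6) = -10*(-6) = 60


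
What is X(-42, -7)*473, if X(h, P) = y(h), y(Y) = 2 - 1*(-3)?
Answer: 2365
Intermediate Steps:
y(Y) = 5 (y(Y) = 2 + 3 = 5)
X(h, P) = 5
X(-42, -7)*473 = 5*473 = 2365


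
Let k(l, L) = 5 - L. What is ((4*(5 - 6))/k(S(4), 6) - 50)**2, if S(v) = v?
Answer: 2116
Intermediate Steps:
((4*(5 - 6))/k(S(4), 6) - 50)**2 = ((4*(5 - 6))/(5 - 1*6) - 50)**2 = ((4*(-1))/(5 - 6) - 50)**2 = (-4/(-1) - 50)**2 = (-4*(-1) - 50)**2 = (4 - 50)**2 = (-46)**2 = 2116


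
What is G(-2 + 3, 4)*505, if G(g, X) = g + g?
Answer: 1010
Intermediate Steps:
G(g, X) = 2*g
G(-2 + 3, 4)*505 = (2*(-2 + 3))*505 = (2*1)*505 = 2*505 = 1010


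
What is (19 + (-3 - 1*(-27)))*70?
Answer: 3010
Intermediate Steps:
(19 + (-3 - 1*(-27)))*70 = (19 + (-3 + 27))*70 = (19 + 24)*70 = 43*70 = 3010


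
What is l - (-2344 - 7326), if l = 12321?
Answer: 21991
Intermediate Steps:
l - (-2344 - 7326) = 12321 - (-2344 - 7326) = 12321 - 1*(-9670) = 12321 + 9670 = 21991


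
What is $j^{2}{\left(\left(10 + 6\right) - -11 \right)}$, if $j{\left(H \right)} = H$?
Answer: $729$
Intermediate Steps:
$j^{2}{\left(\left(10 + 6\right) - -11 \right)} = \left(\left(10 + 6\right) - -11\right)^{2} = \left(16 + 11\right)^{2} = 27^{2} = 729$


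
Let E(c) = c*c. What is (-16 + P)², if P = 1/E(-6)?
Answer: 330625/1296 ≈ 255.11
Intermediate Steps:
E(c) = c²
P = 1/36 (P = 1/((-6)²) = 1/36 ≈ 0.027778)
(-16 + P)² = (-16 + 1/36)² = (-575/36)² = 330625/1296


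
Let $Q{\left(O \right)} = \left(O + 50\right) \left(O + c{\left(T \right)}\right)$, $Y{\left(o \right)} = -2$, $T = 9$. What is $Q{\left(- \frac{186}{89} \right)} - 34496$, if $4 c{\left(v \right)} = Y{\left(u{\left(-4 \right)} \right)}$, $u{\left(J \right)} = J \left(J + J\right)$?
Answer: $- \frac{274225668}{7921} \approx -34620.0$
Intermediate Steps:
$u{\left(J \right)} = 2 J^{2}$ ($u{\left(J \right)} = J 2 J = 2 J^{2}$)
$c{\left(v \right)} = - \frac{1}{2}$ ($c{\left(v \right)} = \frac{1}{4} \left(-2\right) = - \frac{1}{2}$)
$Q{\left(O \right)} = \left(50 + O\right) \left(- \frac{1}{2} + O\right)$ ($Q{\left(O \right)} = \left(O + 50\right) \left(O - \frac{1}{2}\right) = \left(50 + O\right) \left(- \frac{1}{2} + O\right)$)
$Q{\left(- \frac{186}{89} \right)} - 34496 = \left(-25 + \left(- \frac{186}{89}\right)^{2} + \frac{99 \left(- \frac{186}{89}\right)}{2}\right) - 34496 = \left(-25 + \left(\left(-186\right) \frac{1}{89}\right)^{2} + \frac{99 \left(\left(-186\right) \frac{1}{89}\right)}{2}\right) - 34496 = \left(-25 + \left(- \frac{186}{89}\right)^{2} + \frac{99}{2} \left(- \frac{186}{89}\right)\right) - 34496 = \left(-25 + \frac{34596}{7921} - \frac{9207}{89}\right) - 34496 = - \frac{982852}{7921} - 34496 = - \frac{274225668}{7921}$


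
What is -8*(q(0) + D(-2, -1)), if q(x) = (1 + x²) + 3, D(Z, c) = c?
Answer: -24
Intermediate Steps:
q(x) = 4 + x²
-8*(q(0) + D(-2, -1)) = -8*((4 + 0²) - 1) = -8*((4 + 0) - 1) = -8*(4 - 1) = -8*3 = -24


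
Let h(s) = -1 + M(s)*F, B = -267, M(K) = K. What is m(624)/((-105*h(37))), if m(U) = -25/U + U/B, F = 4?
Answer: 132017/857198160 ≈ 0.00015401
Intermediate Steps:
m(U) = -25/U - U/267 (m(U) = -25/U + U/(-267) = -25/U + U*(-1/267) = -25/U - U/267)
h(s) = -1 + 4*s (h(s) = -1 + s*4 = -1 + 4*s)
m(624)/((-105*h(37))) = (-25/624 - 1/267*624)/((-105*(-1 + 4*37))) = (-25*1/624 - 208/89)/((-105*(-1 + 148))) = (-25/624 - 208/89)/((-105*147)) = -132017/55536/(-15435) = -132017/55536*(-1/15435) = 132017/857198160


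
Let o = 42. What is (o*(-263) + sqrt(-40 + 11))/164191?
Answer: -11046/164191 + I*sqrt(29)/164191 ≈ -0.067275 + 3.2798e-5*I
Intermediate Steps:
(o*(-263) + sqrt(-40 + 11))/164191 = (42*(-263) + sqrt(-40 + 11))/164191 = (-11046 + sqrt(-29))*(1/164191) = (-11046 + I*sqrt(29))*(1/164191) = -11046/164191 + I*sqrt(29)/164191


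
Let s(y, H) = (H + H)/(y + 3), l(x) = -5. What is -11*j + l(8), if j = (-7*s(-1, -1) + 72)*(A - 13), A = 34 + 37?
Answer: -50407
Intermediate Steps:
A = 71
s(y, H) = 2*H/(3 + y) (s(y, H) = (2*H)/(3 + y) = 2*H/(3 + y))
j = 4582 (j = (-14*(-1)/(3 - 1) + 72)*(71 - 13) = (-14*(-1)/2 + 72)*58 = (-7*(-1) + 72)*58 = (7 + 72)*58 = 79*58 = 4582)
-11*j + l(8) = -11*4582 - 5 = -50402 - 5 = -50407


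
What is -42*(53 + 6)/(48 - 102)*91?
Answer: 37583/9 ≈ 4175.9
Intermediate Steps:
-42*(53 + 6)/(48 - 102)*91 = -2478/(-54)*91 = -2478*(-1)/54*91 = -42*(-59/54)*91 = (413/9)*91 = 37583/9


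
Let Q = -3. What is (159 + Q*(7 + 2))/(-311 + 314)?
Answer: 44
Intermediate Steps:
(159 + Q*(7 + 2))/(-311 + 314) = (159 - 3*(7 + 2))/(-311 + 314) = (159 - 3*9)/3 = (159 - 27)*(⅓) = 132*(⅓) = 44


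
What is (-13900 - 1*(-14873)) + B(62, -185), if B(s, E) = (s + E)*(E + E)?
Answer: 46483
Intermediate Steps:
B(s, E) = 2*E*(E + s) (B(s, E) = (E + s)*(2*E) = 2*E*(E + s))
(-13900 - 1*(-14873)) + B(62, -185) = (-13900 - 1*(-14873)) + 2*(-185)*(-185 + 62) = (-13900 + 14873) + 2*(-185)*(-123) = 973 + 45510 = 46483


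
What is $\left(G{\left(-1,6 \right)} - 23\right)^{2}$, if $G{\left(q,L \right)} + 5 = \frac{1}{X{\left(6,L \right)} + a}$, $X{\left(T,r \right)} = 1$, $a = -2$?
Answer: $841$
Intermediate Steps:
$G{\left(q,L \right)} = -6$ ($G{\left(q,L \right)} = -5 + \frac{1}{1 - 2} = -5 + \frac{1}{-1} = -5 - 1 = -6$)
$\left(G{\left(-1,6 \right)} - 23\right)^{2} = \left(-6 - 23\right)^{2} = \left(-29\right)^{2} = 841$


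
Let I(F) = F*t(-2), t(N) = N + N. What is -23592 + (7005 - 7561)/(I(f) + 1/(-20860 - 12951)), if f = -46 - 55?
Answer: -322277096572/13659643 ≈ -23593.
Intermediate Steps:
t(N) = 2*N
f = -101
I(F) = -4*F (I(F) = F*(2*(-2)) = F*(-4) = -4*F)
-23592 + (7005 - 7561)/(I(f) + 1/(-20860 - 12951)) = -23592 + (7005 - 7561)/(-4*(-101) + 1/(-20860 - 12951)) = -23592 - 556/(404 + 1/(-33811)) = -23592 - 556/(404 - 1/33811) = -23592 - 556/13659643/33811 = -23592 - 556*33811/13659643 = -23592 - 18798916/13659643 = -322277096572/13659643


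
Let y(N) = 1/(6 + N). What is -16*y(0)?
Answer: -8/3 ≈ -2.6667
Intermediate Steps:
-16*y(0) = -16/(6 + 0) = -16/6 = -16*⅙ = -8/3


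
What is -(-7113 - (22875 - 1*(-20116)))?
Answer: 50104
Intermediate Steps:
-(-7113 - (22875 - 1*(-20116))) = -(-7113 - (22875 + 20116)) = -(-7113 - 1*42991) = -(-7113 - 42991) = -1*(-50104) = 50104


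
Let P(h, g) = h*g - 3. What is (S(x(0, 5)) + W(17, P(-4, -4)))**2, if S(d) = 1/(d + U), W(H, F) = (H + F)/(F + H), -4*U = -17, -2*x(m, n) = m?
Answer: 441/289 ≈ 1.5260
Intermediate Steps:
x(m, n) = -m/2
U = 17/4 (U = -1/4*(-17) = 17/4 ≈ 4.2500)
P(h, g) = -3 + g*h (P(h, g) = g*h - 3 = -3 + g*h)
W(H, F) = 1 (W(H, F) = (F + H)/(F + H) = 1)
S(d) = 1/(17/4 + d) (S(d) = 1/(d + 17/4) = 1/(17/4 + d))
(S(x(0, 5)) + W(17, P(-4, -4)))**2 = (4/(17 + 4*(-1/2*0)) + 1)**2 = (4/(17 + 4*0) + 1)**2 = (4/(17 + 0) + 1)**2 = (4/17 + 1)**2 = (21/17)**2 = 441/289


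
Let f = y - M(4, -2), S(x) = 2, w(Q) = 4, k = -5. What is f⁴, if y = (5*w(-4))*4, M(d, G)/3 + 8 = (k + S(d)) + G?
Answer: 200533921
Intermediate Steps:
M(d, G) = -33 + 3*G (M(d, G) = -24 + 3*((-5 + 2) + G) = -24 + 3*(-3 + G) = -24 + (-9 + 3*G) = -33 + 3*G)
y = 80 (y = (5*4)*4 = 20*4 = 80)
f = 119 (f = 80 - (-33 + 3*(-2)) = 80 - (-33 - 6) = 80 - 1*(-39) = 80 + 39 = 119)
f⁴ = 119⁴ = 200533921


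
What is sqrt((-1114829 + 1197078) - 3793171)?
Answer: I*sqrt(3710922) ≈ 1926.4*I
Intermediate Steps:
sqrt((-1114829 + 1197078) - 3793171) = sqrt(82249 - 3793171) = sqrt(-3710922) = I*sqrt(3710922)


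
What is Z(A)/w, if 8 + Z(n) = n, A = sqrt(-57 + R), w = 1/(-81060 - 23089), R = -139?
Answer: 833192 - 1458086*I ≈ 8.3319e+5 - 1.4581e+6*I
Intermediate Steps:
w = -1/104149 (w = 1/(-104149) = -1/104149 ≈ -9.6016e-6)
A = 14*I (A = sqrt(-57 - 139) = sqrt(-196) = 14*I ≈ 14.0*I)
Z(n) = -8 + n
Z(A)/w = (-8 + 14*I)/(-1/104149) = (-8 + 14*I)*(-104149) = 833192 - 1458086*I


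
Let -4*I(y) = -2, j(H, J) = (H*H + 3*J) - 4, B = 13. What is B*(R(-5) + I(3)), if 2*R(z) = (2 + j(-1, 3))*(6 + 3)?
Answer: 949/2 ≈ 474.50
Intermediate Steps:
j(H, J) = -4 + H² + 3*J (j(H, J) = (H² + 3*J) - 4 = -4 + H² + 3*J)
I(y) = ½ (I(y) = -¼*(-2) = ½)
R(z) = 36 (R(z) = ((2 + (-4 + (-1)² + 3*3))*(6 + 3))/2 = ((2 + (-4 + 1 + 9))*9)/2 = ((2 + 6)*9)/2 = (8*9)/2 = (½)*72 = 36)
B*(R(-5) + I(3)) = 13*(36 + ½) = 13*(73/2) = 949/2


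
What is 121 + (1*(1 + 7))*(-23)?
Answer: -63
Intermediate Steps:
121 + (1*(1 + 7))*(-23) = 121 + (1*8)*(-23) = 121 + 8*(-23) = 121 - 184 = -63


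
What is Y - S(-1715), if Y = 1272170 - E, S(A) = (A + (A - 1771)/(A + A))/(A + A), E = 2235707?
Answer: -404854368938/420175 ≈ -9.6354e+5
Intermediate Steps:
S(A) = (A + (-1771 + A)/(2*A))/(2*A) (S(A) = (A + (-1771 + A)/((2*A)))/((2*A)) = (A + (-1771 + A)*(1/(2*A)))*(1/(2*A)) = (A + (-1771 + A)/(2*A))*(1/(2*A)) = (A + (-1771 + A)/(2*A))/(2*A))
Y = -963537 (Y = 1272170 - 1*2235707 = 1272170 - 2235707 = -963537)
Y - S(-1715) = -963537 - (-1771 - 1715 + 2*(-1715)²)/(4*(-1715)²) = -963537 - (-1771 - 1715 + 2*2941225)/(4*2941225) = -963537 - (-1771 - 1715 + 5882450)/(4*2941225) = -963537 - 5878964/(4*2941225) = -963537 - 1*209963/420175 = -963537 - 209963/420175 = -404854368938/420175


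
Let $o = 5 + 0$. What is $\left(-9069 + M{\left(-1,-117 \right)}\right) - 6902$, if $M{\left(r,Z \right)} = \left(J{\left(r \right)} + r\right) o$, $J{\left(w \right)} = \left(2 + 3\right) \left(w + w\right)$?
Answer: $-16026$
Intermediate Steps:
$J{\left(w \right)} = 10 w$ ($J{\left(w \right)} = 5 \cdot 2 w = 10 w$)
$o = 5$
$M{\left(r,Z \right)} = 55 r$ ($M{\left(r,Z \right)} = \left(10 r + r\right) 5 = 11 r 5 = 55 r$)
$\left(-9069 + M{\left(-1,-117 \right)}\right) - 6902 = \left(-9069 + 55 \left(-1\right)\right) - 6902 = \left(-9069 - 55\right) - 6902 = -9124 - 6902 = -16026$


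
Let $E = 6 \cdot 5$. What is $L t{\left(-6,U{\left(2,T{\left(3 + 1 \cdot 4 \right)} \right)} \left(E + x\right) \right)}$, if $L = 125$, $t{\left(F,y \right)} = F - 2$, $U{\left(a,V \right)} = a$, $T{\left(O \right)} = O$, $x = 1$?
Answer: $-1000$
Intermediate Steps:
$E = 30$
$t{\left(F,y \right)} = -2 + F$
$L t{\left(-6,U{\left(2,T{\left(3 + 1 \cdot 4 \right)} \right)} \left(E + x\right) \right)} = 125 \left(-2 - 6\right) = 125 \left(-8\right) = -1000$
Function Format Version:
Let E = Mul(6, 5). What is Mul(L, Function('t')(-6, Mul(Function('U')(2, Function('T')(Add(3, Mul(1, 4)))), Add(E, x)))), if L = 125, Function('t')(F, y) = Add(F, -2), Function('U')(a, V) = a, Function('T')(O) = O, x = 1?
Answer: -1000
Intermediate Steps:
E = 30
Function('t')(F, y) = Add(-2, F)
Mul(L, Function('t')(-6, Mul(Function('U')(2, Function('T')(Add(3, Mul(1, 4)))), Add(E, x)))) = Mul(125, Add(-2, -6)) = Mul(125, -8) = -1000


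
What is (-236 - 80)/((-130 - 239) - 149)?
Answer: 158/259 ≈ 0.61004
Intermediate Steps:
(-236 - 80)/((-130 - 239) - 149) = -316/(-369 - 149) = -316/(-518) = -316*(-1/518) = 158/259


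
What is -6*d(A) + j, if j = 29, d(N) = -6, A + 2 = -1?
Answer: 65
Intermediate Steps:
A = -3 (A = -2 - 1 = -3)
-6*d(A) + j = -6*(-6) + 29 = 36 + 29 = 65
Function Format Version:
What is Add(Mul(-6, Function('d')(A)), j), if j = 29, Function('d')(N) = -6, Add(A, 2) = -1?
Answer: 65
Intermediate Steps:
A = -3 (A = Add(-2, -1) = -3)
Add(Mul(-6, Function('d')(A)), j) = Add(Mul(-6, -6), 29) = Add(36, 29) = 65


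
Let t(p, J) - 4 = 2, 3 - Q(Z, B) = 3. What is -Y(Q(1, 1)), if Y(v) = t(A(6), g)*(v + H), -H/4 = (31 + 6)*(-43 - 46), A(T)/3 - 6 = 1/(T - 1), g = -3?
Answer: -79032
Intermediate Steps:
A(T) = 18 + 3/(-1 + T) (A(T) = 18 + 3/(T - 1) = 18 + 3/(-1 + T))
Q(Z, B) = 0 (Q(Z, B) = 3 - 1*3 = 3 - 3 = 0)
t(p, J) = 6 (t(p, J) = 4 + 2 = 6)
H = 13172 (H = -4*(31 + 6)*(-43 - 46) = -148*(-89) = -4*(-3293) = 13172)
Y(v) = 79032 + 6*v (Y(v) = 6*(v + 13172) = 6*(13172 + v) = 79032 + 6*v)
-Y(Q(1, 1)) = -(79032 + 6*0) = -(79032 + 0) = -1*79032 = -79032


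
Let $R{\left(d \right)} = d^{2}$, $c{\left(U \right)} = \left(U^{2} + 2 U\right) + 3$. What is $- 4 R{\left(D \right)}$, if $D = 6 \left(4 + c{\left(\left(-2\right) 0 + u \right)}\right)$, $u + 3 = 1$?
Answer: $-7056$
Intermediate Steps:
$u = -2$ ($u = -3 + 1 = -2$)
$c{\left(U \right)} = 3 + U^{2} + 2 U$
$D = 42$ ($D = 6 \left(4 + \left(3 + \left(\left(-2\right) 0 - 2\right)^{2} + 2 \left(\left(-2\right) 0 - 2\right)\right)\right) = 6 \left(4 + \left(3 + \left(0 - 2\right)^{2} + 2 \left(0 - 2\right)\right)\right) = 6 \left(4 + \left(3 + \left(-2\right)^{2} + 2 \left(-2\right)\right)\right) = 6 \left(4 + \left(3 + 4 - 4\right)\right) = 6 \left(4 + 3\right) = 6 \cdot 7 = 42$)
$- 4 R{\left(D \right)} = - 4 \cdot 42^{2} = \left(-4\right) 1764 = -7056$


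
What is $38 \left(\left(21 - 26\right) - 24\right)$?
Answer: $-1102$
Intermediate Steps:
$38 \left(\left(21 - 26\right) - 24\right) = 38 \left(-5 - 24\right) = 38 \left(-29\right) = -1102$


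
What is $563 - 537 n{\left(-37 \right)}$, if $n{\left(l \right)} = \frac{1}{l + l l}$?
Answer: $\frac{249793}{444} \approx 562.6$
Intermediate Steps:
$n{\left(l \right)} = \frac{1}{l + l^{2}}$
$563 - 537 n{\left(-37 \right)} = 563 - 537 \frac{1}{\left(-37\right) \left(1 - 37\right)} = 563 - 537 \left(- \frac{1}{37 \left(-36\right)}\right) = 563 - 537 \left(\left(- \frac{1}{37}\right) \left(- \frac{1}{36}\right)\right) = 563 - \frac{179}{444} = \frac{249793}{444}$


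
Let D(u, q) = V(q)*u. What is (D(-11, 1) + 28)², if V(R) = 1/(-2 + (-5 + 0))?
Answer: 42849/49 ≈ 874.47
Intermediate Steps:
V(R) = -⅐ (V(R) = 1/(-2 - 5) = 1/(-7) = -⅐)
D(u, q) = -u/7
(D(-11, 1) + 28)² = (-⅐*(-11) + 28)² = (11/7 + 28)² = (207/7)² = 42849/49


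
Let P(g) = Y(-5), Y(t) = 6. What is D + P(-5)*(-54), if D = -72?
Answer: -396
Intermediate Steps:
P(g) = 6
D + P(-5)*(-54) = -72 + 6*(-54) = -72 - 324 = -396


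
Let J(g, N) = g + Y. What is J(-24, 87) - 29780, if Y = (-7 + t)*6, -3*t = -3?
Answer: -29840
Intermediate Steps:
t = 1 (t = -⅓*(-3) = 1)
Y = -36 (Y = (-7 + 1)*6 = -6*6 = -36)
J(g, N) = -36 + g (J(g, N) = g - 36 = -36 + g)
J(-24, 87) - 29780 = (-36 - 24) - 29780 = -60 - 29780 = -29840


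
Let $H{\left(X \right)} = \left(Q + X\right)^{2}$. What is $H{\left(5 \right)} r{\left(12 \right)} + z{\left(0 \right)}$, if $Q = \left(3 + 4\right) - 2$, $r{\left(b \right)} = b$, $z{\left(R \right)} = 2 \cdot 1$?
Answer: $1202$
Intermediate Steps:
$z{\left(R \right)} = 2$
$Q = 5$ ($Q = 7 - 2 = 5$)
$H{\left(X \right)} = \left(5 + X\right)^{2}$
$H{\left(5 \right)} r{\left(12 \right)} + z{\left(0 \right)} = \left(5 + 5\right)^{2} \cdot 12 + 2 = 10^{2} \cdot 12 + 2 = 100 \cdot 12 + 2 = 1200 + 2 = 1202$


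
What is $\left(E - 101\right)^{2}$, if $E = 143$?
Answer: $1764$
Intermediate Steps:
$\left(E - 101\right)^{2} = \left(143 - 101\right)^{2} = 42^{2} = 1764$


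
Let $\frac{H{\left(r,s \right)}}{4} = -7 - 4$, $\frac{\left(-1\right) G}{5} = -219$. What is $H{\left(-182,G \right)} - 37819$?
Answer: $-37863$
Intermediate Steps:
$G = 1095$ ($G = \left(-5\right) \left(-219\right) = 1095$)
$H{\left(r,s \right)} = -44$ ($H{\left(r,s \right)} = 4 \left(-7 - 4\right) = 4 \left(-11\right) = -44$)
$H{\left(-182,G \right)} - 37819 = -44 - 37819 = -37863$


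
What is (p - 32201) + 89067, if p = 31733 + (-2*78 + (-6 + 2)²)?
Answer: 88459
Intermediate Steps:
p = 31593 (p = 31733 + (-156 + (-4)²) = 31733 + (-156 + 16) = 31733 - 140 = 31593)
(p - 32201) + 89067 = (31593 - 32201) + 89067 = -608 + 89067 = 88459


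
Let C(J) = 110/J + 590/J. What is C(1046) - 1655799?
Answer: -865982527/523 ≈ -1.6558e+6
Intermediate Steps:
C(J) = 700/J
C(1046) - 1655799 = 700/1046 - 1655799 = 700*(1/1046) - 1655799 = 350/523 - 1655799 = -865982527/523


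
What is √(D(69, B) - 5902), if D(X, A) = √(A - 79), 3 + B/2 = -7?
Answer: √(-5902 + 3*I*√11) ≈ 0.0648 + 76.824*I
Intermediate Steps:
B = -20 (B = -6 + 2*(-7) = -6 - 14 = -20)
D(X, A) = √(-79 + A)
√(D(69, B) - 5902) = √(√(-79 - 20) - 5902) = √(√(-99) - 5902) = √(3*I*√11 - 5902) = √(-5902 + 3*I*√11)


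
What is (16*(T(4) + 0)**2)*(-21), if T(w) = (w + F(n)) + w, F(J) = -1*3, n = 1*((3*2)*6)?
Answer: -8400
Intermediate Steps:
n = 36 (n = 1*(6*6) = 1*36 = 36)
F(J) = -3
T(w) = -3 + 2*w (T(w) = (w - 3) + w = (-3 + w) + w = -3 + 2*w)
(16*(T(4) + 0)**2)*(-21) = (16*((-3 + 2*4) + 0)**2)*(-21) = (16*((-3 + 8) + 0)**2)*(-21) = (16*(5 + 0)**2)*(-21) = (16*5**2)*(-21) = (16*25)*(-21) = 400*(-21) = -8400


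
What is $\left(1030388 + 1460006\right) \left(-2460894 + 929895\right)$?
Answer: $-3812790723606$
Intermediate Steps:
$\left(1030388 + 1460006\right) \left(-2460894 + 929895\right) = 2490394 \left(-1530999\right) = -3812790723606$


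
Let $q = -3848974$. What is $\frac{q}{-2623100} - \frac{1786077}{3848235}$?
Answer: $\frac{337556596073}{336476840950} \approx 1.0032$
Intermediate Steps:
$\frac{q}{-2623100} - \frac{1786077}{3848235} = - \frac{3848974}{-2623100} - \frac{1786077}{3848235} = \left(-3848974\right) \left(- \frac{1}{2623100}\right) - \frac{595359}{1282745} = \frac{1924487}{1311550} - \frac{595359}{1282745} = \frac{337556596073}{336476840950}$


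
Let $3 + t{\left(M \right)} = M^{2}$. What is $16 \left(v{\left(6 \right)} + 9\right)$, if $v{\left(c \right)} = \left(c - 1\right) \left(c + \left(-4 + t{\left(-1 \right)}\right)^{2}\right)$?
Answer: $3504$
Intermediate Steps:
$t{\left(M \right)} = -3 + M^{2}$
$v{\left(c \right)} = \left(-1 + c\right) \left(36 + c\right)$ ($v{\left(c \right)} = \left(c - 1\right) \left(c + \left(-4 - \left(3 - \left(-1\right)^{2}\right)\right)^{2}\right) = \left(-1 + c\right) \left(c + \left(-4 + \left(-3 + 1\right)\right)^{2}\right) = \left(-1 + c\right) \left(c + \left(-4 - 2\right)^{2}\right) = \left(-1 + c\right) \left(c + \left(-6\right)^{2}\right) = \left(-1 + c\right) \left(c + 36\right) = \left(-1 + c\right) \left(36 + c\right)$)
$16 \left(v{\left(6 \right)} + 9\right) = 16 \left(\left(-36 + 6^{2} + 35 \cdot 6\right) + 9\right) = 16 \left(\left(-36 + 36 + 210\right) + 9\right) = 16 \left(210 + 9\right) = 16 \cdot 219 = 3504$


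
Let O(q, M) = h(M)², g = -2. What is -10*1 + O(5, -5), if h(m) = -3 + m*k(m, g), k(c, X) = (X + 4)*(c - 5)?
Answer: 9399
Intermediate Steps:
k(c, X) = (-5 + c)*(4 + X) (k(c, X) = (4 + X)*(-5 + c) = (-5 + c)*(4 + X))
h(m) = -3 + m*(-10 + 2*m) (h(m) = -3 + m*(-20 - 5*(-2) + 4*m - 2*m) = -3 + m*(-20 + 10 + 4*m - 2*m) = -3 + m*(-10 + 2*m))
O(q, M) = (-3 + 2*M*(-5 + M))²
-10*1 + O(5, -5) = -10*1 + (-3 + 2*(-5)*(-5 - 5))² = -10 + (-3 + 2*(-5)*(-10))² = -10 + (-3 + 100)² = -10 + 97² = -10 + 9409 = 9399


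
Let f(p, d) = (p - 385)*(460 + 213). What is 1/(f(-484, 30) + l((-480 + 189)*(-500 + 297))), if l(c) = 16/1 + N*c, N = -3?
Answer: -1/762040 ≈ -1.3123e-6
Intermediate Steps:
f(p, d) = -259105 + 673*p (f(p, d) = (-385 + p)*673 = -259105 + 673*p)
l(c) = 16 - 3*c (l(c) = 16/1 - 3*c = 16*1 - 3*c = 16 - 3*c)
1/(f(-484, 30) + l((-480 + 189)*(-500 + 297))) = 1/((-259105 + 673*(-484)) + (16 - 3*(-480 + 189)*(-500 + 297))) = 1/((-259105 - 325732) + (16 - (-873)*(-203))) = 1/(-584837 + (16 - 3*59073)) = 1/(-584837 + (16 - 177219)) = 1/(-584837 - 177203) = 1/(-762040) = -1/762040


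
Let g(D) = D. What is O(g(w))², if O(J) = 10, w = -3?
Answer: 100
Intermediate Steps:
O(g(w))² = 10² = 100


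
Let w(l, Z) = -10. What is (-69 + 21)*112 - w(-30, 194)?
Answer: -5366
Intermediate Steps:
(-69 + 21)*112 - w(-30, 194) = (-69 + 21)*112 - 1*(-10) = -48*112 + 10 = -5376 + 10 = -5366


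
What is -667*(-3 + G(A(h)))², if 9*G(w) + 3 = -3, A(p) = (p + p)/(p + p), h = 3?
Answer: -80707/9 ≈ -8967.4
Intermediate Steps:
A(p) = 1 (A(p) = (2*p)/((2*p)) = (2*p)*(1/(2*p)) = 1)
G(w) = -⅔ (G(w) = -⅓ + (⅑)*(-3) = -⅓ - ⅓ = -⅔)
-667*(-3 + G(A(h)))² = -667*(-3 - ⅔)² = -667*(-11/3)² = -667*121/9 = -80707/9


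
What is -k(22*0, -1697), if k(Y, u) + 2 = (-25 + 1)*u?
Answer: -40726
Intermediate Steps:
k(Y, u) = -2 - 24*u (k(Y, u) = -2 + (-25 + 1)*u = -2 - 24*u)
-k(22*0, -1697) = -(-2 - 24*(-1697)) = -(-2 + 40728) = -1*40726 = -40726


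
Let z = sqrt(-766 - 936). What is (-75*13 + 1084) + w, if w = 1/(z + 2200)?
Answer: 263873859/2420851 - I*sqrt(1702)/4841702 ≈ 109.0 - 8.5208e-6*I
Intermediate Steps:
z = I*sqrt(1702) (z = sqrt(-1702) = I*sqrt(1702) ≈ 41.255*I)
w = 1/(2200 + I*sqrt(1702)) (w = 1/(I*sqrt(1702) + 2200) = 1/(2200 + I*sqrt(1702)) ≈ 0.00045439 - 8.5208e-6*I)
(-75*13 + 1084) + w = (-75*13 + 1084) + (1100/2420851 - I*sqrt(1702)/4841702) = (-975 + 1084) + (1100/2420851 - I*sqrt(1702)/4841702) = 109 + (1100/2420851 - I*sqrt(1702)/4841702) = 263873859/2420851 - I*sqrt(1702)/4841702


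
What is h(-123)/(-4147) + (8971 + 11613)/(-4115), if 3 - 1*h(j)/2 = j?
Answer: -86398828/17064905 ≈ -5.0630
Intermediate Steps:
h(j) = 6 - 2*j
h(-123)/(-4147) + (8971 + 11613)/(-4115) = (6 - 2*(-123))/(-4147) + (8971 + 11613)/(-4115) = (6 + 246)*(-1/4147) + 20584*(-1/4115) = 252*(-1/4147) - 20584/4115 = -252/4147 - 20584/4115 = -86398828/17064905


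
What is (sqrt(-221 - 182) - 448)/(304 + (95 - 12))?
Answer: -448/387 + I*sqrt(403)/387 ≈ -1.1576 + 0.051873*I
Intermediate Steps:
(sqrt(-221 - 182) - 448)/(304 + (95 - 12)) = (sqrt(-403) - 448)/(304 + 83) = (I*sqrt(403) - 448)/387 = (-448 + I*sqrt(403))*(1/387) = -448/387 + I*sqrt(403)/387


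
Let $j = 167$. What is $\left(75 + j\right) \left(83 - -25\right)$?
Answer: $26136$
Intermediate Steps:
$\left(75 + j\right) \left(83 - -25\right) = \left(75 + 167\right) \left(83 - -25\right) = 242 \left(83 + 25\right) = 242 \cdot 108 = 26136$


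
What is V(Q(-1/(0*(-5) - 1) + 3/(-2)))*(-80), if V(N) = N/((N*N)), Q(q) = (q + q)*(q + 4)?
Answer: 160/7 ≈ 22.857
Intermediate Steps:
Q(q) = 2*q*(4 + q) (Q(q) = (2*q)*(4 + q) = 2*q*(4 + q))
V(N) = 1/N (V(N) = N/(N²) = N/N² = 1/N)
V(Q(-1/(0*(-5) - 1) + 3/(-2)))*(-80) = -80/(2*(-1/(0*(-5) - 1) + 3/(-2))*(4 + (-1/(0*(-5) - 1) + 3/(-2)))) = -80/(2*(-1/(0 - 1) + 3*(-½))*(4 + (-1/(0 - 1) + 3*(-½)))) = -80/(2*(-1/(-1) - 3/2)*(4 + (-1/(-1) - 3/2))) = -80/(2*(-1*(-1) - 3/2)*(4 + (-1*(-1) - 3/2))) = -80/(2*(1 - 3/2)*(4 + (1 - 3/2))) = -80/(2*(-½)*(4 - ½)) = -80/(2*(-½)*(7/2)) = -80/(-7/2) = -2/7*(-80) = 160/7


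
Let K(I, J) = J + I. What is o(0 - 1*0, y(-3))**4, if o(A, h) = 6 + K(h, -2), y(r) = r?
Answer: 1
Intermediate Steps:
K(I, J) = I + J
o(A, h) = 4 + h (o(A, h) = 6 + (h - 2) = 6 + (-2 + h) = 4 + h)
o(0 - 1*0, y(-3))**4 = (4 - 3)**4 = 1**4 = 1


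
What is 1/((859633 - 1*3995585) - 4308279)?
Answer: -1/7444231 ≈ -1.3433e-7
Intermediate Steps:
1/((859633 - 1*3995585) - 4308279) = 1/((859633 - 3995585) - 4308279) = 1/(-3135952 - 4308279) = 1/(-7444231) = -1/7444231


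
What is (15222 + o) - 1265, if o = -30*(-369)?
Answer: 25027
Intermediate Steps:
o = 11070
(15222 + o) - 1265 = (15222 + 11070) - 1265 = 26292 - 1265 = 25027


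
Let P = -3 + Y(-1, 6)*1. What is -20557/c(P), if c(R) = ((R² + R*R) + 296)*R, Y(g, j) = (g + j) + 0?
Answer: -20557/608 ≈ -33.811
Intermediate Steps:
Y(g, j) = g + j
P = 2 (P = -3 + (-1 + 6)*1 = -3 + 5*1 = -3 + 5 = 2)
c(R) = R*(296 + 2*R²) (c(R) = ((R² + R²) + 296)*R = (2*R² + 296)*R = (296 + 2*R²)*R = R*(296 + 2*R²))
-20557/c(P) = -20557*1/(4*(148 + 2²)) = -20557*1/(4*(148 + 4)) = -20557/(2*2*152) = -20557/608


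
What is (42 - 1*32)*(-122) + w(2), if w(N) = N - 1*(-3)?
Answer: -1215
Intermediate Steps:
w(N) = 3 + N (w(N) = N + 3 = 3 + N)
(42 - 1*32)*(-122) + w(2) = (42 - 1*32)*(-122) + (3 + 2) = (42 - 32)*(-122) + 5 = 10*(-122) + 5 = -1220 + 5 = -1215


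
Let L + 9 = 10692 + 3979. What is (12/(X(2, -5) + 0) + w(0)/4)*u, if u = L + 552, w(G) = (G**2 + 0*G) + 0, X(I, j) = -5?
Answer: -182568/5 ≈ -36514.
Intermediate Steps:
L = 14662 (L = -9 + (10692 + 3979) = -9 + 14671 = 14662)
w(G) = G**2 (w(G) = (G**2 + 0) + 0 = G**2 + 0 = G**2)
u = 15214 (u = 14662 + 552 = 15214)
(12/(X(2, -5) + 0) + w(0)/4)*u = (12/(-5 + 0) + 0**2/4)*15214 = (12/(-5) + 0*(1/4))*15214 = (12*(-1/5) + 0)*15214 = (-12/5 + 0)*15214 = -12/5*15214 = -182568/5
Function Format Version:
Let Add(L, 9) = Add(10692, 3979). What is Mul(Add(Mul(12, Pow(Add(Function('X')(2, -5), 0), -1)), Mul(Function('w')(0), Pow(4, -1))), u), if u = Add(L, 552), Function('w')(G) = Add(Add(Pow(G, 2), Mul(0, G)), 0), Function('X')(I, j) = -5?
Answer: Rational(-182568, 5) ≈ -36514.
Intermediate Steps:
L = 14662 (L = Add(-9, Add(10692, 3979)) = Add(-9, 14671) = 14662)
Function('w')(G) = Pow(G, 2) (Function('w')(G) = Add(Add(Pow(G, 2), 0), 0) = Add(Pow(G, 2), 0) = Pow(G, 2))
u = 15214 (u = Add(14662, 552) = 15214)
Mul(Add(Mul(12, Pow(Add(Function('X')(2, -5), 0), -1)), Mul(Function('w')(0), Pow(4, -1))), u) = Mul(Add(Mul(12, Pow(Add(-5, 0), -1)), Mul(Pow(0, 2), Pow(4, -1))), 15214) = Mul(Add(Mul(12, Pow(-5, -1)), Mul(0, Rational(1, 4))), 15214) = Mul(Add(Mul(12, Rational(-1, 5)), 0), 15214) = Mul(Add(Rational(-12, 5), 0), 15214) = Mul(Rational(-12, 5), 15214) = Rational(-182568, 5)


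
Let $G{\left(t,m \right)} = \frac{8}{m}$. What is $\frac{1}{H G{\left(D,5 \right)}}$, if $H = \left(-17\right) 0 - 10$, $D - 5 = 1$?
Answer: $- \frac{1}{16} \approx -0.0625$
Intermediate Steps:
$D = 6$ ($D = 5 + 1 = 6$)
$H = -10$ ($H = 0 - 10 = -10$)
$\frac{1}{H G{\left(D,5 \right)}} = \frac{1}{\left(-10\right) \frac{8}{5}} = \frac{1}{-16} = - \frac{1}{16}$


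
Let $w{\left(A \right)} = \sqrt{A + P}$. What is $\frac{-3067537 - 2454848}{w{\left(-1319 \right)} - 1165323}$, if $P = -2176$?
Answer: $\frac{195010977435}{41150839328} + \frac{167345 i \sqrt{3495}}{41150839328} \approx 4.7389 + 0.00024041 i$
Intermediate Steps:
$w{\left(A \right)} = \sqrt{-2176 + A}$ ($w{\left(A \right)} = \sqrt{A - 2176} = \sqrt{-2176 + A}$)
$\frac{-3067537 - 2454848}{w{\left(-1319 \right)} - 1165323} = \frac{-3067537 - 2454848}{\sqrt{-2176 - 1319} - 1165323} = - \frac{5522385}{\sqrt{-3495} - 1165323} = - \frac{5522385}{i \sqrt{3495} - 1165323} = - \frac{5522385}{-1165323 + i \sqrt{3495}}$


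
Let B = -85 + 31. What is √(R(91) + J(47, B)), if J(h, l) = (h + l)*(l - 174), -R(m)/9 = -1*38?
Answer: √1938 ≈ 44.023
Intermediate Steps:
R(m) = 342 (R(m) = -(-9)*38 = -9*(-38) = 342)
B = -54
J(h, l) = (-174 + l)*(h + l) (J(h, l) = (h + l)*(-174 + l) = (-174 + l)*(h + l))
√(R(91) + J(47, B)) = √(342 + ((-54)² - 174*47 - 174*(-54) + 47*(-54))) = √(342 + (2916 - 8178 + 9396 - 2538)) = √(342 + 1596) = √1938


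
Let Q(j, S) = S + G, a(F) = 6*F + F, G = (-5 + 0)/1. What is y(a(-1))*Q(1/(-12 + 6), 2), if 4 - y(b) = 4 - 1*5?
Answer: -15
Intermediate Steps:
G = -5 (G = -5*1 = -5)
a(F) = 7*F
Q(j, S) = -5 + S (Q(j, S) = S - 5 = -5 + S)
y(b) = 5 (y(b) = 4 - (4 - 1*5) = 4 - (4 - 5) = 4 - 1*(-1) = 4 + 1 = 5)
y(a(-1))*Q(1/(-12 + 6), 2) = 5*(-5 + 2) = 5*(-3) = -15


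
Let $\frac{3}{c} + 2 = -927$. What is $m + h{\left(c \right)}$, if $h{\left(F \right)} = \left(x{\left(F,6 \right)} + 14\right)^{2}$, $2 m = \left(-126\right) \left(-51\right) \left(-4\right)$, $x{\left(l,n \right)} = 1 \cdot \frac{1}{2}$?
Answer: $- \frac{50567}{4} \approx -12642.0$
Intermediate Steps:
$c = - \frac{3}{929}$ ($c = \frac{3}{-2 - 927} = \frac{3}{-929} = 3 \left(- \frac{1}{929}\right) = - \frac{3}{929} \approx -0.0032293$)
$x{\left(l,n \right)} = \frac{1}{2}$ ($x{\left(l,n \right)} = 1 \cdot \frac{1}{2} = \frac{1}{2}$)
$m = -12852$ ($m = \frac{\left(-126\right) \left(-51\right) \left(-4\right)}{2} = \frac{6426 \left(-4\right)}{2} = \frac{1}{2} \left(-25704\right) = -12852$)
$h{\left(F \right)} = \frac{841}{4}$ ($h{\left(F \right)} = \left(\frac{1}{2} + 14\right)^{2} = \left(\frac{29}{2}\right)^{2} = \frac{841}{4}$)
$m + h{\left(c \right)} = -12852 + \frac{841}{4} = - \frac{50567}{4}$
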